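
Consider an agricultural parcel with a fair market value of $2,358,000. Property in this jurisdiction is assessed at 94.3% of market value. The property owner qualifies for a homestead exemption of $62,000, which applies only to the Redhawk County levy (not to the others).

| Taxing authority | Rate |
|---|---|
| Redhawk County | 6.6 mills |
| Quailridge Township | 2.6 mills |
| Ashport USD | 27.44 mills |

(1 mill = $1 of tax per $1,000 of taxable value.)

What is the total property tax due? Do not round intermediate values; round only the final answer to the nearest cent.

$81,063.28

Assessed value = $2,358,000 × 0.943 = $2,223,594
Redhawk County: ($2,223,594 − $62,000) × 0.0066 = $2,161,594 × 0.0066 = $14,266.5204
Quailridge Township: $2,223,594 × 0.0026 = $5,781.3444
Ashport USD: $2,223,594 × 0.02744 = $61,015.41936
Total = $81,063.28416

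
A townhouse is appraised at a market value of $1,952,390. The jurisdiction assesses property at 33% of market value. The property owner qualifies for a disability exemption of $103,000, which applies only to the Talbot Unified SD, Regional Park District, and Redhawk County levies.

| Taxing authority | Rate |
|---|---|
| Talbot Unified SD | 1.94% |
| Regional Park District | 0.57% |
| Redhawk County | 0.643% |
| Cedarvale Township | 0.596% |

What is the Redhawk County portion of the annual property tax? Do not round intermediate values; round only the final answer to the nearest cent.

Assessed value = $1,952,390 × 0.33 = $644,288.7
Redhawk County taxable value = $644,288.7 − $103,000 = $541,288.7
Redhawk County levy = $541,288.7 × 0.00643 = $3,480.486341

$3,480.49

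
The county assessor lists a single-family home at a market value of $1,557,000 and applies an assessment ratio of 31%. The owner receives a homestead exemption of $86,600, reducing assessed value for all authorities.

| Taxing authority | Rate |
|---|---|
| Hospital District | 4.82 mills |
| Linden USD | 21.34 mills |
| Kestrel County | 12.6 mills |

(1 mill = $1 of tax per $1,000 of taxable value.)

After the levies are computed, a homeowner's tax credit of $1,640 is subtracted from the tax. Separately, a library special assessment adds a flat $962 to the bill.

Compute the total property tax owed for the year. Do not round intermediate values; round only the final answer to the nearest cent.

$14,673.67

Assessed value = $1,557,000 × 0.31 = $482,670
Taxable value = $482,670 − $86,600 = $396,070
Hospital District: $396,070 × 0.00482 = $1,909.0574
Linden USD: $396,070 × 0.02134 = $8,452.1338
Kestrel County: $396,070 × 0.0126 = $4,990.482
Levies subtotal = $15,351.6732
After credit = $15,351.6732 − $1,640 = $13,711.6732
Total = $13,711.6732 + $962 = $14,673.6732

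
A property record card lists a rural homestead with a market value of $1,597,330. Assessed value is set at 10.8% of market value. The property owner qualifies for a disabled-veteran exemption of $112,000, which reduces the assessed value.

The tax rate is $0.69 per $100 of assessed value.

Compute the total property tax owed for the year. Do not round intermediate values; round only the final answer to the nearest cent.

Assessed value = $1,597,330 × 0.108 = $172,511.64
Taxable value = $172,511.64 − $112,000 = $60,511.64
Tax = $60,511.64 × 0.0069 = $417.530316

$417.53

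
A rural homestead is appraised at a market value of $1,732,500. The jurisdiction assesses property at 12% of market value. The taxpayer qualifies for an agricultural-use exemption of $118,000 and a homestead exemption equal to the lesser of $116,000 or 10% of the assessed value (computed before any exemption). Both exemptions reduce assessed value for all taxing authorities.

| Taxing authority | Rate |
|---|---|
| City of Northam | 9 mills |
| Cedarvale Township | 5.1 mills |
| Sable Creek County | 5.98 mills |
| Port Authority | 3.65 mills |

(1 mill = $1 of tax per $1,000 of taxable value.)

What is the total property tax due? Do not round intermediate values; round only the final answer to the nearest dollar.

Assessed value = $1,732,500 × 0.12 = $207,900
Homestead exemption = min($116,000, 10% × $207,900) = min($116,000, $20,790) = $20,790 (percentage binds)
Taxable value = $207,900 − $118,000 − $20,790 = $69,110
City of Northam: $69,110 × 0.009 = $621.99
Cedarvale Township: $69,110 × 0.0051 = $352.461
Sable Creek County: $69,110 × 0.00598 = $413.2778
Port Authority: $69,110 × 0.00365 = $252.2515
Total = $1,639.9803

$1,640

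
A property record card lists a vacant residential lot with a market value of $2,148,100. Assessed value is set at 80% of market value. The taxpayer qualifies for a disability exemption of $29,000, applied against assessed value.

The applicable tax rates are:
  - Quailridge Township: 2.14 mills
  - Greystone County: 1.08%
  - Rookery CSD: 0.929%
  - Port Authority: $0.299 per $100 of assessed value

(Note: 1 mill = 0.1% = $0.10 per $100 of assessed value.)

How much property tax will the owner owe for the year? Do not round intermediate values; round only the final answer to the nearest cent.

$42,608.69

Assessed value = $2,148,100 × 0.8 = $1,718,480
Taxable value = $1,718,480 − $29,000 = $1,689,480
Quailridge Township: $1,689,480 × 0.00214 = $3,615.4872
Greystone County: $1,689,480 × 0.0108 = $18,246.384
Rookery CSD: $1,689,480 × 0.00929 = $15,695.2692
Port Authority: $1,689,480 × 0.00299 = $5,051.5452
Total = $42,608.6856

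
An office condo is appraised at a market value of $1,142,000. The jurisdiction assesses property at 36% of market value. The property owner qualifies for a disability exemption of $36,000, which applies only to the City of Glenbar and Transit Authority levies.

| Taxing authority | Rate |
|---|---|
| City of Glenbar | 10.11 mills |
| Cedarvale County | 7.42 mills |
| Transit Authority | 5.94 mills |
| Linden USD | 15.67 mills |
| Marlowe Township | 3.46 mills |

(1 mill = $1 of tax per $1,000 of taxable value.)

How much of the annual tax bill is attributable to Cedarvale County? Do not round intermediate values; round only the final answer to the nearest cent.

$3,050.51

Assessed value = $1,142,000 × 0.36 = $411,120
Cedarvale County taxable value = $411,120 (exemption does not apply)
Cedarvale County levy = $411,120 × 0.00742 = $3,050.5104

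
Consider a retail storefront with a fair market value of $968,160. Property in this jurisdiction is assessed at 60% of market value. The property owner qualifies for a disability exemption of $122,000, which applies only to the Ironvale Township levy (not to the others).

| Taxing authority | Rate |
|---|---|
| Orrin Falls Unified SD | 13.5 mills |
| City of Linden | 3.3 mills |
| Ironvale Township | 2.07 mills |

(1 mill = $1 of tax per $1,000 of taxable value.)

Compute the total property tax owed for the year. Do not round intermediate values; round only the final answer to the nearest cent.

$10,708.97

Assessed value = $968,160 × 0.6 = $580,896
Orrin Falls Unified SD: $580,896 × 0.0135 = $7,842.096
City of Linden: $580,896 × 0.0033 = $1,916.9568
Ironvale Township: ($580,896 − $122,000) × 0.00207 = $458,896 × 0.00207 = $949.91472
Total = $10,708.96752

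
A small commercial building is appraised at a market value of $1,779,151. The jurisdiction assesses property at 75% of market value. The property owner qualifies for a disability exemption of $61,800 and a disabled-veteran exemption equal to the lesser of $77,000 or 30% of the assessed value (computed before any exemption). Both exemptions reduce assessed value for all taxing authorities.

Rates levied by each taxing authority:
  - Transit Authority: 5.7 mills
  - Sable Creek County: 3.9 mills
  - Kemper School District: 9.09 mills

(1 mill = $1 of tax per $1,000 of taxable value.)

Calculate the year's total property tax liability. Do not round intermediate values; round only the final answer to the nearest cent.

$22,345.08

Assessed value = $1,779,151 × 0.75 = $1,334,363.25
Disabled-veteran exemption = min($77,000, 30% × $1,334,363.25) = min($77,000, $400,308.975) = $77,000 (dollar cap binds)
Taxable value = $1,334,363.25 − $61,800 − $77,000 = $1,195,563.25
Transit Authority: $1,195,563.25 × 0.0057 = $6,814.710525
Sable Creek County: $1,195,563.25 × 0.0039 = $4,662.696675
Kemper School District: $1,195,563.25 × 0.00909 = $10,867.6699425
Total = $22,345.0771425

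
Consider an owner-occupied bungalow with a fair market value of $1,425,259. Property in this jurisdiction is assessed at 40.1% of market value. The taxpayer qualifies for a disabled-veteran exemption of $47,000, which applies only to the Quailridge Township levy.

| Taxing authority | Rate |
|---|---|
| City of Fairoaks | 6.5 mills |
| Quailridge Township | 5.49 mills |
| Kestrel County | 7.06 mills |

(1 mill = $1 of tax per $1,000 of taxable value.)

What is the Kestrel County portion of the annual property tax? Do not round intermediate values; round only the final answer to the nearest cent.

$4,034.99

Assessed value = $1,425,259 × 0.401 = $571,528.859
Kestrel County taxable value = $571,528.859 (exemption does not apply)
Kestrel County levy = $571,528.859 × 0.00706 = $4,034.99374454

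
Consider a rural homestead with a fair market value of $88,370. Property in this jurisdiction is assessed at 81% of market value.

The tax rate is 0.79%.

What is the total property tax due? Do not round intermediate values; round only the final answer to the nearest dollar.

Assessed value = $88,370 × 0.81 = $71,579.7
Tax = $71,579.7 × 0.0079 = $565.47963

$565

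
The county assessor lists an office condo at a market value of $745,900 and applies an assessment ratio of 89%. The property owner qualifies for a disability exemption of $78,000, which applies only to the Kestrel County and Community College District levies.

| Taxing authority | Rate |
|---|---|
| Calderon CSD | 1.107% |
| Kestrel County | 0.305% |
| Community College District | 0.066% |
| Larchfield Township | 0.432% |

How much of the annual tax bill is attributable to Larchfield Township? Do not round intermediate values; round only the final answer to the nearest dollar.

$2,868

Assessed value = $745,900 × 0.89 = $663,851
Larchfield Township taxable value = $663,851 (exemption does not apply)
Larchfield Township levy = $663,851 × 0.00432 = $2,867.83632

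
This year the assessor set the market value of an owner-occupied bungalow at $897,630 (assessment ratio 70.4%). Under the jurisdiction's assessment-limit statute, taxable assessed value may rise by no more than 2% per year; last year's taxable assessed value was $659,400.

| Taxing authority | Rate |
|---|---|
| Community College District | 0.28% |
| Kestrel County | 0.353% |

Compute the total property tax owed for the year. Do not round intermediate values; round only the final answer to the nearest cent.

$4,000.13

Uncapped assessed value = $897,630 × 0.704 = $631,931.52
Cap limit = $659,400 × 1.02 = $672,588
Taxable assessed value = min($631,931.52, $672,588) = $631,931.52 (cap does not bind)
Community College District: $631,931.52 × 0.0028 = $1,769.408256
Kestrel County: $631,931.52 × 0.00353 = $2,230.7182656
Total = $4,000.1265216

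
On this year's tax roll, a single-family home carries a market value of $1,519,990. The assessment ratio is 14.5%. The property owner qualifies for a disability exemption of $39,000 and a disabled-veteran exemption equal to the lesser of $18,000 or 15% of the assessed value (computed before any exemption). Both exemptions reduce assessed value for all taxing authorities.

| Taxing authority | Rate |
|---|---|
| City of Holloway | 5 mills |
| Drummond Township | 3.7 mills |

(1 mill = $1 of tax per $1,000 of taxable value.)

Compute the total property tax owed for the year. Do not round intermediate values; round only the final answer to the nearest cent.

$1,421.57

Assessed value = $1,519,990 × 0.145 = $220,398.55
Disabled-veteran exemption = min($18,000, 15% × $220,398.55) = min($18,000, $33,059.7825) = $18,000 (dollar cap binds)
Taxable value = $220,398.55 − $39,000 − $18,000 = $163,398.55
City of Holloway: $163,398.55 × 0.005 = $816.99275
Drummond Township: $163,398.55 × 0.0037 = $604.574635
Total = $1,421.567385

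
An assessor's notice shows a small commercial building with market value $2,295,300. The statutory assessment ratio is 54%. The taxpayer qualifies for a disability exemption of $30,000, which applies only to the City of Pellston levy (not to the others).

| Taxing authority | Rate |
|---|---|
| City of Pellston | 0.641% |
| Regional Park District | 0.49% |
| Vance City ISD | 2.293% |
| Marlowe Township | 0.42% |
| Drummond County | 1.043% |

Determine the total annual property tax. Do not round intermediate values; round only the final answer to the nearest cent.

$60,380.21

Assessed value = $2,295,300 × 0.54 = $1,239,462
City of Pellston: ($1,239,462 − $30,000) × 0.00641 = $1,209,462 × 0.00641 = $7,752.65142
Regional Park District: $1,239,462 × 0.0049 = $6,073.3638
Vance City ISD: $1,239,462 × 0.02293 = $28,420.86366
Marlowe Township: $1,239,462 × 0.0042 = $5,205.7404
Drummond County: $1,239,462 × 0.01043 = $12,927.58866
Total = $60,380.20794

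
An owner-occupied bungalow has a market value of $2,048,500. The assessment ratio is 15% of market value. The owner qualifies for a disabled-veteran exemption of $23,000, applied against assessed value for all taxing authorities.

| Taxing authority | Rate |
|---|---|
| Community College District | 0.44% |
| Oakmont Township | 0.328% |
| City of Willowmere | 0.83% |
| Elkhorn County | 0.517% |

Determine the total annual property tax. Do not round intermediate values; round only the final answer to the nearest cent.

$6,012.42

Assessed value = $2,048,500 × 0.15 = $307,275
Taxable value = $307,275 − $23,000 = $284,275
Community College District: $284,275 × 0.0044 = $1,250.81
Oakmont Township: $284,275 × 0.00328 = $932.422
City of Willowmere: $284,275 × 0.0083 = $2,359.4825
Elkhorn County: $284,275 × 0.00517 = $1,469.70175
Total = $1,250.81 + $932.422 + $2,359.4825 + $1,469.70175 = $6,012.41625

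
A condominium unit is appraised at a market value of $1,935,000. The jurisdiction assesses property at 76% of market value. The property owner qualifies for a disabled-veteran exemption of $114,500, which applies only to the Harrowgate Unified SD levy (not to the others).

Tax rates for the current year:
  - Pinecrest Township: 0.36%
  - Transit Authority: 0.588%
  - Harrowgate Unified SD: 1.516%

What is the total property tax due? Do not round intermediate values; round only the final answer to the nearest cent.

Assessed value = $1,935,000 × 0.76 = $1,470,600
Pinecrest Township: $1,470,600 × 0.0036 = $5,294.16
Transit Authority: $1,470,600 × 0.00588 = $8,647.128
Harrowgate Unified SD: ($1,470,600 − $114,500) × 0.01516 = $1,356,100 × 0.01516 = $20,558.476
Total = $34,499.764

$34,499.76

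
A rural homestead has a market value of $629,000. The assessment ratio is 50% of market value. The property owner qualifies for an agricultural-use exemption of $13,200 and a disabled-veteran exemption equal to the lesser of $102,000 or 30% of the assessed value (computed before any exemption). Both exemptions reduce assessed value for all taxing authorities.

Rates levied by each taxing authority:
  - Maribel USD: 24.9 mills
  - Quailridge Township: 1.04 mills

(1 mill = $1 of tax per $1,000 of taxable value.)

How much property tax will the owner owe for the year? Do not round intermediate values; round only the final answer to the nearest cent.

$5,368.28

Assessed value = $629,000 × 0.5 = $314,500
Disabled-veteran exemption = min($102,000, 30% × $314,500) = min($102,000, $94,350) = $94,350 (percentage binds)
Taxable value = $314,500 − $13,200 − $94,350 = $206,950
Maribel USD: $206,950 × 0.0249 = $5,153.055
Quailridge Township: $206,950 × 0.00104 = $215.228
Total = $5,368.283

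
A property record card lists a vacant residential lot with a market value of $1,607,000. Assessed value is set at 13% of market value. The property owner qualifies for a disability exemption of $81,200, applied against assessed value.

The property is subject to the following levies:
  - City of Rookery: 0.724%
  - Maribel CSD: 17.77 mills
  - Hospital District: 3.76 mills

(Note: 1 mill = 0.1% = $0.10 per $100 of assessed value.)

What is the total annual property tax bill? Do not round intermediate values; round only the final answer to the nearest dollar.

Assessed value = $1,607,000 × 0.13 = $208,910
Taxable value = $208,910 − $81,200 = $127,710
City of Rookery: $127,710 × 0.00724 = $924.6204
Maribel CSD: $127,710 × 0.01777 = $2,269.4067
Hospital District: $127,710 × 0.00376 = $480.1896
Total = $3,674.2167

$3,674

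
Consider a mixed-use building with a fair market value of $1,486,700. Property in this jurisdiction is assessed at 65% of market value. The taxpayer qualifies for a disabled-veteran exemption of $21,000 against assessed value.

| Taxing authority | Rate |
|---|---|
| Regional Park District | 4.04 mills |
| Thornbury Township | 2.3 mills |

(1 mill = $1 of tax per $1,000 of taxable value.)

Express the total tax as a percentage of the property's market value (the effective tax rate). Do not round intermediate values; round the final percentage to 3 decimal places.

0.403%

Assessed value = $1,486,700 × 0.65 = $966,355
Taxable value = $966,355 − $21,000 = $945,355
Regional Park District: $945,355 × 0.00404 = $3,819.2342
Thornbury Township: $945,355 × 0.0023 = $2,174.3165
Total tax = $5,993.5507
Effective rate = $5,993.5507 ÷ $1,486,700 = 0.403% of market value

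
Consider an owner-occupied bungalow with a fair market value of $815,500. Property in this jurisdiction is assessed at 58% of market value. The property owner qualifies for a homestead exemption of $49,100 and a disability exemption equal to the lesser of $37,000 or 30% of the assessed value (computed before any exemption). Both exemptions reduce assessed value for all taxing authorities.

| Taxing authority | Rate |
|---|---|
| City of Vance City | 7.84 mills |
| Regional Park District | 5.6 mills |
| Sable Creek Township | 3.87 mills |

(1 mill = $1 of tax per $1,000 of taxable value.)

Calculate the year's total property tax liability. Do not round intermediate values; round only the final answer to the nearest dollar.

$6,697

Assessed value = $815,500 × 0.58 = $472,990
Disability exemption = min($37,000, 30% × $472,990) = min($37,000, $141,897) = $37,000 (dollar cap binds)
Taxable value = $472,990 − $49,100 − $37,000 = $386,890
City of Vance City: $386,890 × 0.00784 = $3,033.2176
Regional Park District: $386,890 × 0.0056 = $2,166.584
Sable Creek Township: $386,890 × 0.00387 = $1,497.2643
Total = $6,697.0659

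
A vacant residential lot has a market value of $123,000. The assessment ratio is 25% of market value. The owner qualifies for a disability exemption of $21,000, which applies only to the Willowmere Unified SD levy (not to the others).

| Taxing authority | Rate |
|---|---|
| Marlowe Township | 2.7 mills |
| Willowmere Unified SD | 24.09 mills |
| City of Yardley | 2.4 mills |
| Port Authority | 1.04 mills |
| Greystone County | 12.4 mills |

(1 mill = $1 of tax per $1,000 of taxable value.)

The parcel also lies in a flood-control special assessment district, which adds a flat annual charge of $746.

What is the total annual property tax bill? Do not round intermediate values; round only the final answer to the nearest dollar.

$1,551

Assessed value = $123,000 × 0.25 = $30,750
Marlowe Township: $30,750 × 0.0027 = $83.025
Willowmere Unified SD: ($30,750 − $21,000) × 0.02409 = $9,750 × 0.02409 = $234.8775
City of Yardley: $30,750 × 0.0024 = $73.8
Port Authority: $30,750 × 0.00104 = $31.98
Greystone County: $30,750 × 0.0124 = $381.3
Levies subtotal = $804.9825
Total = $804.9825 + $746 = $1,550.9825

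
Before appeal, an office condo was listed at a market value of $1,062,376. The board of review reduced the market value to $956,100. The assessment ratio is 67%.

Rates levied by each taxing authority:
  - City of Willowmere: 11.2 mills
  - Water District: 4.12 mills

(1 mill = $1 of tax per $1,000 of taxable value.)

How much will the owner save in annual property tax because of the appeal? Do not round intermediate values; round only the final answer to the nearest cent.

Old assessed value = $1,062,376 × 0.67 = $711,791.92
New assessed value = $956,100 × 0.67 = $640,587
Combined rate = 0.0112 + 0.00412 = 0.01532
Old tax = $711,791.92 × 0.01532 = $10,904.6522144
New tax = $640,587 × 0.01532 = $9,813.79284
Reduction = $10,904.6522144 − $9,813.79284 = $1,090.8593744

$1,090.86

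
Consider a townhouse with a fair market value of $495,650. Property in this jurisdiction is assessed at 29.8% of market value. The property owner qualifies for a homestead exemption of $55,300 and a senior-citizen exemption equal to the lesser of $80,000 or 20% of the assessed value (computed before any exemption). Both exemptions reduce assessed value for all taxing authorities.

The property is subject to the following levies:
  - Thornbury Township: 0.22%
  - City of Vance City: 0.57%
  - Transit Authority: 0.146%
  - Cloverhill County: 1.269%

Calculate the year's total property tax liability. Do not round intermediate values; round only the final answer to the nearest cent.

$1,386.13

Assessed value = $495,650 × 0.298 = $147,703.7
Senior-citizen exemption = min($80,000, 20% × $147,703.7) = min($80,000, $29,540.74) = $29,540.74 (percentage binds)
Taxable value = $147,703.7 − $55,300 − $29,540.74 = $62,862.96
Thornbury Township: $62,862.96 × 0.0022 = $138.298512
City of Vance City: $62,862.96 × 0.0057 = $358.318872
Transit Authority: $62,862.96 × 0.00146 = $91.7799216
Cloverhill County: $62,862.96 × 0.01269 = $797.7309624
Total = $1,386.128268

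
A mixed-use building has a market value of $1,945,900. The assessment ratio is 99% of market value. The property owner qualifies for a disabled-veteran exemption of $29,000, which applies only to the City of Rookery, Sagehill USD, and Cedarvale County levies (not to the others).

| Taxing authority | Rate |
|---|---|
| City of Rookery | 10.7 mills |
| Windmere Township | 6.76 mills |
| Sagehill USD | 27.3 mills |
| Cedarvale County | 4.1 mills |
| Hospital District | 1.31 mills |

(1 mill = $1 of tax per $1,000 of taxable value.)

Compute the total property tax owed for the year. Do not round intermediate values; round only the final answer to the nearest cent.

$95,428.64

Assessed value = $1,945,900 × 0.99 = $1,926,441
City of Rookery: ($1,926,441 − $29,000) × 0.0107 = $1,897,441 × 0.0107 = $20,302.6187
Windmere Township: $1,926,441 × 0.00676 = $13,022.74116
Sagehill USD: ($1,926,441 − $29,000) × 0.0273 = $1,897,441 × 0.0273 = $51,800.1393
Cedarvale County: ($1,926,441 − $29,000) × 0.0041 = $1,897,441 × 0.0041 = $7,779.5081
Hospital District: $1,926,441 × 0.00131 = $2,523.63771
Total = $95,428.64497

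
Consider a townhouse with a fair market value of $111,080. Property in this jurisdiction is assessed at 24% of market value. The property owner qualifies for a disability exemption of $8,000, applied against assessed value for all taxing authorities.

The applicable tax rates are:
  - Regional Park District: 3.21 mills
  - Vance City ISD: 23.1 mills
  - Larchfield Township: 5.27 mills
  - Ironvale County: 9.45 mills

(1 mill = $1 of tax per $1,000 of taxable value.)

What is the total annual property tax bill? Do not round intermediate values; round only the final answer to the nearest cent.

Assessed value = $111,080 × 0.24 = $26,659.2
Taxable value = $26,659.2 − $8,000 = $18,659.2
Regional Park District: $18,659.2 × 0.00321 = $59.896032
Vance City ISD: $18,659.2 × 0.0231 = $431.02752
Larchfield Township: $18,659.2 × 0.00527 = $98.333984
Ironvale County: $18,659.2 × 0.00945 = $176.32944
Total = $59.896032 + $431.02752 + $98.333984 + $176.32944 = $765.586976

$765.59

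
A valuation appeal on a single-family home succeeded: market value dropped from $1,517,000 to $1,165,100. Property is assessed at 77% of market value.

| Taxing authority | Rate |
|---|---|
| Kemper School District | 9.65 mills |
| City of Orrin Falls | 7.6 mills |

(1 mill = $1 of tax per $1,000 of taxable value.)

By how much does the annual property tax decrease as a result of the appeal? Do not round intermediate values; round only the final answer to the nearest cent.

Old assessed value = $1,517,000 × 0.77 = $1,168,090
New assessed value = $1,165,100 × 0.77 = $897,127
Combined rate = 0.00965 + 0.0076 = 0.01725
Old tax = $1,168,090 × 0.01725 = $20,149.5525
New tax = $897,127 × 0.01725 = $15,475.44075
Reduction = $20,149.5525 − $15,475.44075 = $4,674.11175

$4,674.11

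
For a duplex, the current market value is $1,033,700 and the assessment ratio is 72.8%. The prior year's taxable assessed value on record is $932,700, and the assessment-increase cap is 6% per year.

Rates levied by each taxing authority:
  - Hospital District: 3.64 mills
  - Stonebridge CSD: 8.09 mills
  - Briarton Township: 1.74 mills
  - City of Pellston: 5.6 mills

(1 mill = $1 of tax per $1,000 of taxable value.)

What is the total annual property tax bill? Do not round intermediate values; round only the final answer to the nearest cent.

$14,350.82

Uncapped assessed value = $1,033,700 × 0.728 = $752,533.6
Cap limit = $932,700 × 1.06 = $988,662
Taxable assessed value = min($752,533.6, $988,662) = $752,533.6 (cap does not bind)
Hospital District: $752,533.6 × 0.00364 = $2,739.222304
Stonebridge CSD: $752,533.6 × 0.00809 = $6,087.996824
Briarton Township: $752,533.6 × 0.00174 = $1,309.408464
City of Pellston: $752,533.6 × 0.0056 = $4,214.18816
Total = $14,350.815752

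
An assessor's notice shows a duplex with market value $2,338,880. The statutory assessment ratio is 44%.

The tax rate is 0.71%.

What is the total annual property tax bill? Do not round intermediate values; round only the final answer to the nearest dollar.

Assessed value = $2,338,880 × 0.44 = $1,029,107.2
Tax = $1,029,107.2 × 0.0071 = $7,306.66112

$7,307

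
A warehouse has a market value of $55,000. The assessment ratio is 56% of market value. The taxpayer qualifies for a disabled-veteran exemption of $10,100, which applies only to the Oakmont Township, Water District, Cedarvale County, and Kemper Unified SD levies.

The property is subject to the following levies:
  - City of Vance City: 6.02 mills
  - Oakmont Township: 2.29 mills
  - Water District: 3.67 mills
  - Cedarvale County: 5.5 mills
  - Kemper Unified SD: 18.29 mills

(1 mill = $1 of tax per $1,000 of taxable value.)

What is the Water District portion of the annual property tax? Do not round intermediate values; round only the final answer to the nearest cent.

Assessed value = $55,000 × 0.56 = $30,800
Water District taxable value = $30,800 − $10,100 = $20,700
Water District levy = $20,700 × 0.00367 = $75.969

$75.97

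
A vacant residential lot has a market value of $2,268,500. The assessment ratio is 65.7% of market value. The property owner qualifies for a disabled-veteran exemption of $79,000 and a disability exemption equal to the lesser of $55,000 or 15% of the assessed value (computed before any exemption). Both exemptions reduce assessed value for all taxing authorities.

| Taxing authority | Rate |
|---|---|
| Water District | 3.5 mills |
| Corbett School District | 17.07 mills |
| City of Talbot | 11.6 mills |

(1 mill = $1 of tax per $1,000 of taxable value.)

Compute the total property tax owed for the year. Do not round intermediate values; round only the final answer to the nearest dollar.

$43,636

Assessed value = $2,268,500 × 0.657 = $1,490,404.5
Disability exemption = min($55,000, 15% × $1,490,404.5) = min($55,000, $223,560.675) = $55,000 (dollar cap binds)
Taxable value = $1,490,404.5 − $79,000 − $55,000 = $1,356,404.5
Water District: $1,356,404.5 × 0.0035 = $4,747.41575
Corbett School District: $1,356,404.5 × 0.01707 = $23,153.824815
City of Talbot: $1,356,404.5 × 0.0116 = $15,734.2922
Total = $43,635.532765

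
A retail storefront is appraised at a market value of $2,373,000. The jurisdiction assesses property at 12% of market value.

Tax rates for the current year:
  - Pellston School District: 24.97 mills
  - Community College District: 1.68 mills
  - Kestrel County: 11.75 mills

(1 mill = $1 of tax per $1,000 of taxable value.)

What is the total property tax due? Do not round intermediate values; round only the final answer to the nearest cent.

$10,934.78

Assessed value = $2,373,000 × 0.12 = $284,760
Pellston School District: $284,760 × 0.02497 = $7,110.4572
Community College District: $284,760 × 0.00168 = $478.3968
Kestrel County: $284,760 × 0.01175 = $3,345.93
Total = $7,110.4572 + $478.3968 + $3,345.93 = $10,934.784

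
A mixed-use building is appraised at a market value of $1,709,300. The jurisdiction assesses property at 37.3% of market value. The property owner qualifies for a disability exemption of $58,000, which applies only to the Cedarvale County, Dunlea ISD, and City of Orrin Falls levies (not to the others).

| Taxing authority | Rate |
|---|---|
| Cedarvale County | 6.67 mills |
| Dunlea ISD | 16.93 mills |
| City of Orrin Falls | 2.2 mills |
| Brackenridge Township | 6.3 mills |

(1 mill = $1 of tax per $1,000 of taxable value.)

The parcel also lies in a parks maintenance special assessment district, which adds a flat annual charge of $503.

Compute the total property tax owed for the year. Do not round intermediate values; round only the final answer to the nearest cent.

Assessed value = $1,709,300 × 0.373 = $637,568.9
Cedarvale County: ($637,568.9 − $58,000) × 0.00667 = $579,568.9 × 0.00667 = $3,865.724563
Dunlea ISD: ($637,568.9 − $58,000) × 0.01693 = $579,568.9 × 0.01693 = $9,812.101477
City of Orrin Falls: ($637,568.9 − $58,000) × 0.0022 = $579,568.9 × 0.0022 = $1,275.05158
Brackenridge Township: $637,568.9 × 0.0063 = $4,016.68407
Levies subtotal = $18,969.56169
Total = $18,969.56169 + $503 = $19,472.56169

$19,472.56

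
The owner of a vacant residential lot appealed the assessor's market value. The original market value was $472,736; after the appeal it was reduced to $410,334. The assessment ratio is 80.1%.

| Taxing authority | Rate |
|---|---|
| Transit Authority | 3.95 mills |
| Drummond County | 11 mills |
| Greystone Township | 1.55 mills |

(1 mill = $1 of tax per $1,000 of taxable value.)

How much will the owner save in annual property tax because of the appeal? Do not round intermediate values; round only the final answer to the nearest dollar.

$825

Old assessed value = $472,736 × 0.801 = $378,661.536
New assessed value = $410,334 × 0.801 = $328,677.534
Combined rate = 0.00395 + 0.011 + 0.00155 = 0.0165
Old tax = $378,661.536 × 0.0165 = $6,247.915344
New tax = $328,677.534 × 0.0165 = $5,423.179311
Reduction = $6,247.915344 − $5,423.179311 = $824.736033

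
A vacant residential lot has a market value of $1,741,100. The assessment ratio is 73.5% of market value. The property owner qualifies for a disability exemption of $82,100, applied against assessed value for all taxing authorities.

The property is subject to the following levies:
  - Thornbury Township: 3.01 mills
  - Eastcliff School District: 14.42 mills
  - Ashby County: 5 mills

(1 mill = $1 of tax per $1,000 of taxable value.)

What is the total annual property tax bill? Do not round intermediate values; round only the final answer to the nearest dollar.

Assessed value = $1,741,100 × 0.735 = $1,279,708.5
Taxable value = $1,279,708.5 − $82,100 = $1,197,608.5
Thornbury Township: $1,197,608.5 × 0.00301 = $3,604.801585
Eastcliff School District: $1,197,608.5 × 0.01442 = $17,269.51457
Ashby County: $1,197,608.5 × 0.005 = $5,988.0425
Total = $3,604.801585 + $17,269.51457 + $5,988.0425 = $26,862.358655

$26,862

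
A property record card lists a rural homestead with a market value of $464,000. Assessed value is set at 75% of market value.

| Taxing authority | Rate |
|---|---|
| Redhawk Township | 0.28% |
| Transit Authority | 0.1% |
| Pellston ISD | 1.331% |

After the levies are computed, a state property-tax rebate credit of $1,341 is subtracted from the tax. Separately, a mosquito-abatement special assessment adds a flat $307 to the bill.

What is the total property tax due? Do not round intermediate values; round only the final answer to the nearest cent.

$4,920.28

Assessed value = $464,000 × 0.75 = $348,000
Redhawk Township: $348,000 × 0.0028 = $974.4
Transit Authority: $348,000 × 0.001 = $348
Pellston ISD: $348,000 × 0.01331 = $4,631.88
Levies subtotal = $5,954.28
After credit = $5,954.28 − $1,341 = $4,613.28
Total = $4,613.28 + $307 = $4,920.28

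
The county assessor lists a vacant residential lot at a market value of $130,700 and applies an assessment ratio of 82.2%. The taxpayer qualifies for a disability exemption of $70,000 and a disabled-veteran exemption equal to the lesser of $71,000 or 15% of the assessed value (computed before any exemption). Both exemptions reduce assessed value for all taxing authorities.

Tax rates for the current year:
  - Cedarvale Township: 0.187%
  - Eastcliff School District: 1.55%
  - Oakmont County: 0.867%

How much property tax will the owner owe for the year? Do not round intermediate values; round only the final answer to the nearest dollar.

Assessed value = $130,700 × 0.822 = $107,435.4
Disabled-veteran exemption = min($71,000, 15% × $107,435.4) = min($71,000, $16,115.31) = $16,115.31 (percentage binds)
Taxable value = $107,435.4 − $70,000 − $16,115.31 = $21,320.09
Cedarvale Township: $21,320.09 × 0.00187 = $39.8685683
Eastcliff School District: $21,320.09 × 0.0155 = $330.461395
Oakmont County: $21,320.09 × 0.00867 = $184.8451803
Total = $555.1751436

$555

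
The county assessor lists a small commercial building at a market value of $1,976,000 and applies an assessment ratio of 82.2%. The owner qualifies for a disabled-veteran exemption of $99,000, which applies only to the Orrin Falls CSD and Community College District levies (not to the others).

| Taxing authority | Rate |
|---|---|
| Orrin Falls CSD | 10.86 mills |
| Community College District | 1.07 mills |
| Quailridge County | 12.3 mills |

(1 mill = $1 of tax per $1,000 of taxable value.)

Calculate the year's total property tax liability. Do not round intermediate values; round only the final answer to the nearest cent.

Assessed value = $1,976,000 × 0.822 = $1,624,272
Orrin Falls CSD: ($1,624,272 − $99,000) × 0.01086 = $1,525,272 × 0.01086 = $16,564.45392
Community College District: ($1,624,272 − $99,000) × 0.00107 = $1,525,272 × 0.00107 = $1,632.04104
Quailridge County: $1,624,272 × 0.0123 = $19,978.5456
Total = $38,175.04056

$38,175.04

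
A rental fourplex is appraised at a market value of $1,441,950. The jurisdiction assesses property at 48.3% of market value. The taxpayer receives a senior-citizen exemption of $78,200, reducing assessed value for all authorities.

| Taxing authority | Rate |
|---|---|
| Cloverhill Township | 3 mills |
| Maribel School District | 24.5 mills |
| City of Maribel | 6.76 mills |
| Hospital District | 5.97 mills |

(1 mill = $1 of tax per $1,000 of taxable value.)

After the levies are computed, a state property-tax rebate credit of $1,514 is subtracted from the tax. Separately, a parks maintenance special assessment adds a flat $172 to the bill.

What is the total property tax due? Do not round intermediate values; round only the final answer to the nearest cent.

$23,530.67

Assessed value = $1,441,950 × 0.483 = $696,461.85
Taxable value = $696,461.85 − $78,200 = $618,261.85
Cloverhill Township: $618,261.85 × 0.003 = $1,854.78555
Maribel School District: $618,261.85 × 0.0245 = $15,147.415325
City of Maribel: $618,261.85 × 0.00676 = $4,179.450106
Hospital District: $618,261.85 × 0.00597 = $3,691.0232445
Levies subtotal = $24,872.6742255
After credit = $24,872.6742255 − $1,514 = $23,358.6742255
Total = $23,358.6742255 + $172 = $23,530.6742255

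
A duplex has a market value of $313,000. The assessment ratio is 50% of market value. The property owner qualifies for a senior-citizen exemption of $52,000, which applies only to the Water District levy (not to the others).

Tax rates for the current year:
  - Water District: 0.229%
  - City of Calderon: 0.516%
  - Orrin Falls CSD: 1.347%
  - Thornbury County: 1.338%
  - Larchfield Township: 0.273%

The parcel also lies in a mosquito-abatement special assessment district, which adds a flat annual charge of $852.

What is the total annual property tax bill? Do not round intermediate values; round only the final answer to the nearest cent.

Assessed value = $313,000 × 0.5 = $156,500
Water District: ($156,500 − $52,000) × 0.00229 = $104,500 × 0.00229 = $239.305
City of Calderon: $156,500 × 0.00516 = $807.54
Orrin Falls CSD: $156,500 × 0.01347 = $2,108.055
Thornbury County: $156,500 × 0.01338 = $2,093.97
Larchfield Township: $156,500 × 0.00273 = $427.245
Levies subtotal = $5,676.115
Total = $5,676.115 + $852 = $6,528.115

$6,528.12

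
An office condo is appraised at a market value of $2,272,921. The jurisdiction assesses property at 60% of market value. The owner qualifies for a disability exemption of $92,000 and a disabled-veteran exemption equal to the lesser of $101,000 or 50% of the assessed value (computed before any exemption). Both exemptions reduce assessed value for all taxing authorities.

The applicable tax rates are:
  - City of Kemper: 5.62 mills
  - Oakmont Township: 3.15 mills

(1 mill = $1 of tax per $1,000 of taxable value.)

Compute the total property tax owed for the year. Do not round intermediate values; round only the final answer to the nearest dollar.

$10,268

Assessed value = $2,272,921 × 0.6 = $1,363,752.6
Disabled-veteran exemption = min($101,000, 50% × $1,363,752.6) = min($101,000, $681,876.3) = $101,000 (dollar cap binds)
Taxable value = $1,363,752.6 − $92,000 − $101,000 = $1,170,752.6
City of Kemper: $1,170,752.6 × 0.00562 = $6,579.629612
Oakmont Township: $1,170,752.6 × 0.00315 = $3,687.87069
Total = $10,267.500302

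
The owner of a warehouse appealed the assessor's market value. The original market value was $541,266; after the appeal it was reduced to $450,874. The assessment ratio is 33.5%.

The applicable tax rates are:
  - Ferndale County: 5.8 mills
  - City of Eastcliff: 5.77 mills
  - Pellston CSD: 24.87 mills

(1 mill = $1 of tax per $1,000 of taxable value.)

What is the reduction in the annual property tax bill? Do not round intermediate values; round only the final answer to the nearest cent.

Old assessed value = $541,266 × 0.335 = $181,324.11
New assessed value = $450,874 × 0.335 = $151,042.79
Combined rate = 0.0058 + 0.00577 + 0.02487 = 0.03644
Old tax = $181,324.11 × 0.03644 = $6,607.4505684
New tax = $151,042.79 × 0.03644 = $5,503.9992676
Reduction = $6,607.4505684 − $5,503.9992676 = $1,103.4513008

$1,103.45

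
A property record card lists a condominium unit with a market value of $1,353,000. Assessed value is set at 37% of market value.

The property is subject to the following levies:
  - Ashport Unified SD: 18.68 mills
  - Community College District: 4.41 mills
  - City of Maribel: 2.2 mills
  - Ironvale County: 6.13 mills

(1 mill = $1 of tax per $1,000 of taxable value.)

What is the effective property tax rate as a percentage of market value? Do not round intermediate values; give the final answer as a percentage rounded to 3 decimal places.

Assessed value = $1,353,000 × 0.37 = $500,610
Ashport Unified SD: $500,610 × 0.01868 = $9,351.3948
Community College District: $500,610 × 0.00441 = $2,207.6901
City of Maribel: $500,610 × 0.0022 = $1,101.342
Ironvale County: $500,610 × 0.00613 = $3,068.7393
Total tax = $15,729.1662
Effective rate = $15,729.1662 ÷ $1,353,000 = 1.163% of market value

1.163%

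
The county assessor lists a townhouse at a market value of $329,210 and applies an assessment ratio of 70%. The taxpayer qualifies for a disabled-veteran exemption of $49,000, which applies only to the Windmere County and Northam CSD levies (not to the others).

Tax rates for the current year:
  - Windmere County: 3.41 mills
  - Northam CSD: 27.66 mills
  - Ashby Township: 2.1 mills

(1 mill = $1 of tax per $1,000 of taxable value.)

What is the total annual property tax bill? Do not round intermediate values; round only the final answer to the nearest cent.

Assessed value = $329,210 × 0.7 = $230,447
Windmere County: ($230,447 − $49,000) × 0.00341 = $181,447 × 0.00341 = $618.73427
Northam CSD: ($230,447 − $49,000) × 0.02766 = $181,447 × 0.02766 = $5,018.82402
Ashby Township: $230,447 × 0.0021 = $483.9387
Total = $6,121.49699

$6,121.50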